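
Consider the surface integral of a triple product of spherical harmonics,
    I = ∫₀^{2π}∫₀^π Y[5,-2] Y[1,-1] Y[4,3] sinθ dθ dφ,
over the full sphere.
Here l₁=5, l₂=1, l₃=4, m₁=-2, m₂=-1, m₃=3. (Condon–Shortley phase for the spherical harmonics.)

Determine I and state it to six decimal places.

Rules hold: Σm=0, L=10 even, 4≤4≤6.
N = 11·3·9 = 297
Δ = 2!·8!·0!/11! = 1/495
Racah Σ t=1..1: t=1:−1/576 = -1/576
⇒ 3j(5 1 4; 0 0 0)² = 5/99, sgn -1
Racah Σ t=0..0: t=0:+1/10080 = 1/10080
⇒ 3j(5 1 4; -2 -1 3)² = 1/165, sgn -1
4πI² = N·(3j₀)²·(3jₘ)² = 1/11
I = +1·√(0.0909091/4π) = 0.08505478

0.085055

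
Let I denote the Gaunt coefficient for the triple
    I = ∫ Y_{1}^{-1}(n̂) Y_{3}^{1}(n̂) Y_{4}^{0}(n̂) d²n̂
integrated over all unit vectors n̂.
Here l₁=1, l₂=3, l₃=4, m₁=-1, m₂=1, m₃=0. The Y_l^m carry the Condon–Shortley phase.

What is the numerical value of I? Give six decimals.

m-sum 0 ✓  L=8 even ✓  2≤4≤4 ✓
Π(2lᵢ+1) = 3×7×9 = 189
triangle coeff Δ(1,3,4) = 1/252
Σ_t [0,0]: t=0:+1/36 = 1/36
(3j)²=4/63 [(1 3 4; 0 0 0)], sign=+1
Σ_t [0,0]: t=0:+1/96 = 1/96
(3j)²=1/42 [(1 3 4; -1 1 0)], sign=+1
⇒ 4πI² = 2/7
I = (+1)√(2/7/(4π)) = 0.15078601

0.150786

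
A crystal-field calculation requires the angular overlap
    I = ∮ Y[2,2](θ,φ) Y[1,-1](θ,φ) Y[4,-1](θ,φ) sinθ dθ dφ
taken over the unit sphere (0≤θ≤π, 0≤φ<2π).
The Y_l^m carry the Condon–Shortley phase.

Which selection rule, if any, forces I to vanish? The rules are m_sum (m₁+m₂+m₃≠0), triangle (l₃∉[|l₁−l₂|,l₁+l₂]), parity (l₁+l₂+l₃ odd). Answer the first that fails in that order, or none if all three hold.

triangle

Σmᵢ = 0  ✓
l₃∈[|l₁−l₂|,l₁+l₂]=[1,3], have l₃=4  ✗
Σlᵢ = 7 ⇒ odd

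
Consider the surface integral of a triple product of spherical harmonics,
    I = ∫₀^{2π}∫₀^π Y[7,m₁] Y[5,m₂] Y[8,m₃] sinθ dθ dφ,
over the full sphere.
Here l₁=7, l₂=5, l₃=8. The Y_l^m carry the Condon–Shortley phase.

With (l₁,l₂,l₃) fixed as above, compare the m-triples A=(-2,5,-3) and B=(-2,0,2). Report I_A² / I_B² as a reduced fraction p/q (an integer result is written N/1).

Same 7,5,8: normalisation and zero-m 3j drop out of the ratio.
A: Δ: 4! 10! 6! / 21! → 1/814773960; sum: t=4:+1/248832000 = 1/248832000; 3j²(7 5 8; -2 5 -3) = Δ·Π!·Σ² = 63/4199  (sign -1)
B: Δ: 4! 10! 6! / 21! → 1/814773960; sum: t=0:+1/1045094400 t=1:−1/23224320 t=2:+1/4354560 t=3:−1/4976640 t=4:+1/41472000 = 1/93312000; 3j²(7 5 8; -2 0 2) = Δ·Π!·Σ² = 32/138567  (sign +1)
I_A²/I_B² = (63/4199)/(32/138567) = 2079/32

2079/32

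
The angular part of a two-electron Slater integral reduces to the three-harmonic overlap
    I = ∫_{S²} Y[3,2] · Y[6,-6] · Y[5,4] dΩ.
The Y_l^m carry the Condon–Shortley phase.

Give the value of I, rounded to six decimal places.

Checks pass: Σm=0; 14 even; l₃=5∈[3,9].
(2·3+1)(2·6+1)(2·5+1) = 1001
Δ: 4! 2! 8! / 15! → 1/675675
sum: t=1:−1/8640 t=2:+1/2304 t=3:−1/8640 = 7/34560
3j²(3 6 5; 0 0 0) = Δ·Π!·Σ² = 7/429  (sign -1)
sum: t=0:+1/967680 = 1/967680
3j²(3 6 5; 2 -6 4) = Δ·Π!·Σ² = 3/91  (sign -1)
combine: 4πI² = 1001·7/429·3/91 = 7/13
take √, sign +1: I = 0.20700098

0.207001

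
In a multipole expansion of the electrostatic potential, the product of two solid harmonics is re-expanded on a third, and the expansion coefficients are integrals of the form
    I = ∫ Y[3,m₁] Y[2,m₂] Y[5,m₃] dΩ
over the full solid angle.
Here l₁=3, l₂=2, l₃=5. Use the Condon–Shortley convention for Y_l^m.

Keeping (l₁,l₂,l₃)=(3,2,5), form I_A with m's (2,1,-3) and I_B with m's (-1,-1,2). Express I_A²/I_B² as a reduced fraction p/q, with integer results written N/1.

16/15

Shared (l₁,l₂,l₃)=(3,2,5): N and (l;000)² cancel in I_A²/I_B².
A: Δ = 0!·6!·4!/11! = 1/2310; Racah Σ t=0..0: t=0:+1/720 = 1/720; ⇒ 3j(3 2 5; 2 1 -3)² = 8/165, sgn +1
B: Δ = 0!·6!·4!/11! = 1/2310; Racah Σ t=0..0: t=0:+1/288 = 1/288; ⇒ 3j(3 2 5; -1 -1 2)² = 1/22, sgn -1
I_A²/I_B² = (8/165)/(1/22) = 16/15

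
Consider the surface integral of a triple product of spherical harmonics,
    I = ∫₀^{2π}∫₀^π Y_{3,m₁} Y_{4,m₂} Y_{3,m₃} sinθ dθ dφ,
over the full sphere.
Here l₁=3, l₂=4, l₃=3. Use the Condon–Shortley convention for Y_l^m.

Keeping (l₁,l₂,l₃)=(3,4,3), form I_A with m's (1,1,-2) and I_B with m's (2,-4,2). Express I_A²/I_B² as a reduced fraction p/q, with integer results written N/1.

Same 3,4,3: normalisation and zero-m 3j drop out of the ratio.
A: Δ: 4! 2! 4! / 11! → 1/34650; sum: t=1:−1/144 t=2:+1/48 = 1/72; 3j²(3 4 3; 1 1 -2) = Δ·Π!·Σ² = 16/693  (sign -1)
B: Δ: 4! 2! 4! / 11! → 1/34650; sum: t=0:+1/576 = 1/576; 3j²(3 4 3; 2 -4 2) = Δ·Π!·Σ² = 5/99  (sign -1)
I_A²/I_B² = (16/693)/(5/99) = 16/35

16/35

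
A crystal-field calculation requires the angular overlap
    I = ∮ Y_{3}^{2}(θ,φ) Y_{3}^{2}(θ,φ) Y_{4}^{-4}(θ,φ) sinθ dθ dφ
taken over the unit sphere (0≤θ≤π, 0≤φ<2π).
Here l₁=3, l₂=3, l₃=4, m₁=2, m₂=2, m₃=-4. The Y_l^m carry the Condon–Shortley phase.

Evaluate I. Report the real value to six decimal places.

m-sum 0 ✓  L=10 even ✓  0≤4≤6 ✓
Π(2lᵢ+1) = 7×7×9 = 441
triangle coeff Δ(3,3,4) = 1/34650
Σ_t [0,2]: t=0:+1/72 t=1:−1/16 t=2:+1/72 = -5/144
(3j)²=2/77 [(3 3 4; 0 0 0)], sign=-1
Σ_t [1,1]: t=1:−1/576 = -1/576
(3j)²=5/99 [(3 3 4; 2 2 -4)], sign=-1
⇒ 4πI² = 70/121
I = (+1)√(70/121/(4π)) = 0.21456131

0.214561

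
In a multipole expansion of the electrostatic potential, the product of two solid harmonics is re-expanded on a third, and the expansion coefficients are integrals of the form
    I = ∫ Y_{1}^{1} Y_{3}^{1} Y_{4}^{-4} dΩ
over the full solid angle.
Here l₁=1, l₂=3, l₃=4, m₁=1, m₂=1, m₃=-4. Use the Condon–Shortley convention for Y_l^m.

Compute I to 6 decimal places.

0.000000

m-sum = 1 + 1 − 4 = -2 ≠ 0 ⇒ I = 0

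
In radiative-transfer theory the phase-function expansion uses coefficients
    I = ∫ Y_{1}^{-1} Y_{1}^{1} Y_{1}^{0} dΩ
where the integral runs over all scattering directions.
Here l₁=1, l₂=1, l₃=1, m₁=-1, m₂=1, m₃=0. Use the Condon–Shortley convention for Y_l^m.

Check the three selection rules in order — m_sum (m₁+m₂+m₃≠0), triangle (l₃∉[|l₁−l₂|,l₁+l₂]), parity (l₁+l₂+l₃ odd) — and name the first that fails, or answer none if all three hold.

parity

azimuthal sum: -1 + 1 + 0 = 0  ✓
0 ≤ 1 ≤ 2 (triangle on l)  ✓
L = 1 + 1 + 1 = 3 (odd)  ✗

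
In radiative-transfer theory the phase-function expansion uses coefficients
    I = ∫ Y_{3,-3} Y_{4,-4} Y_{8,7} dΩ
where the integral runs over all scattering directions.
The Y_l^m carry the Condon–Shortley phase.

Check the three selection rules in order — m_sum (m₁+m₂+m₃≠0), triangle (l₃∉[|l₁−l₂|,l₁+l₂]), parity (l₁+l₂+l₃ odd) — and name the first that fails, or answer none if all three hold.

azimuthal sum: -3 − 4 + 7 = 0  ✓
1 ≤ 8 ≤ 7 (triangle on l)  ✗
L = 3 + 4 + 8 = 15 (odd)

triangle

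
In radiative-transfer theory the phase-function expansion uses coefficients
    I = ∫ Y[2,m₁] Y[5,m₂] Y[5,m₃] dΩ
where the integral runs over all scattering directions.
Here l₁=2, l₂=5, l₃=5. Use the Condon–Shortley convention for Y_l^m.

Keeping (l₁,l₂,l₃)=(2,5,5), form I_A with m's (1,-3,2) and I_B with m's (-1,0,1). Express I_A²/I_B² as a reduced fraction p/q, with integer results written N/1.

l's match ⇒ only the (l;m) 3-j factors differ between A and B.
A: triangle coeff Δ(2,5,5) = 1/38610; Σ_t [0,1]: t=0:+1/2880 t=1:−1/10080 = 1/4032; (3j)²=10/429 [(2 5 5; 1 -3 2)], sign=-1
B: triangle coeff Δ(2,5,5) = 1/38610; Σ_t [1,2]: t=1:−1/1152 t=2:+1/1440 = -1/5760; (3j)²=1/858 [(2 5 5; -1 0 1)], sign=-1
I_A²/I_B² = (10/429)/(1/858) = 20/1

20/1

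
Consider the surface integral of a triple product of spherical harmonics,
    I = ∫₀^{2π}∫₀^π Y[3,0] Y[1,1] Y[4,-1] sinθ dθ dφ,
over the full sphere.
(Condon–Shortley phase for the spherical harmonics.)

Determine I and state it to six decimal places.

-0.194664

Checks pass: Σm=0; 8 even; l₃=4∈[2,4].
(2·3+1)(2·1+1)(2·4+1) = 189
Δ: 0! 6! 2! / 9! → 1/252
sum: t=0:+1/36 = 1/36
3j²(3 1 4; 0 0 0) = Δ·Π!·Σ² = 4/63  (sign +1)
sum: t=0:+1/72 = 1/72
3j²(3 1 4; 0 1 -1) = Δ·Π!·Σ² = 5/126  (sign -1)
combine: 4πI² = 189·4/63·5/126 = 10/21
take √, sign -1: I = -0.19466390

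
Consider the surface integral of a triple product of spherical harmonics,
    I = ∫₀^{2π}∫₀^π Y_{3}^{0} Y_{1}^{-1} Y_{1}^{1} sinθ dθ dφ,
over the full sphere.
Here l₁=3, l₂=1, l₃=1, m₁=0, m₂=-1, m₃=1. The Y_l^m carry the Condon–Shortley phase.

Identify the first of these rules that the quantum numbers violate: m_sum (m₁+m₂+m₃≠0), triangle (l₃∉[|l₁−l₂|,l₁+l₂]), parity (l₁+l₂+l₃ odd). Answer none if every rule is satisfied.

triangle

m₁+m₂+m₃ = 0 − 1 + 1 = 0  ✓
triangle: |3−1|=2 ≤ l₃=1 ≤ 3+1=4  ✗
parity: l₁+l₂+l₃ = 5 is odd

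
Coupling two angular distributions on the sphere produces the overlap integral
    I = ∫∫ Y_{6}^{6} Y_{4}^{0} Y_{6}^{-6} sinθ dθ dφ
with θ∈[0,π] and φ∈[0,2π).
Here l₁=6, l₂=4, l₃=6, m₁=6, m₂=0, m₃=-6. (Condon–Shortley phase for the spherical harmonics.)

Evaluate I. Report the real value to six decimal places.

0.149344

m-sum 0 ✓  L=16 even ✓  2≤6≤10 ✓
Π(2lᵢ+1) = 13×9×13 = 1521
triangle coeff Δ(6,4,6) = 1/15315300
Σ_t [0,4]: t=0:+1/829440 t=1:−1/25920 t=2:+1/9216 t=3:−1/25920 t=4:+1/829440 = 7/207360
(3j)²=28/2431 [(6 4 6; 0 0 0)], sign=+1
Σ_t [0,0]: t=0:+1/23224320 = 1/23224320
(3j)²=99/6188 [(6 4 6; 6 0 -6)], sign=+1
⇒ 4πI² = 81/289
I = (+1)√(81/289/(4π)) = 0.14934430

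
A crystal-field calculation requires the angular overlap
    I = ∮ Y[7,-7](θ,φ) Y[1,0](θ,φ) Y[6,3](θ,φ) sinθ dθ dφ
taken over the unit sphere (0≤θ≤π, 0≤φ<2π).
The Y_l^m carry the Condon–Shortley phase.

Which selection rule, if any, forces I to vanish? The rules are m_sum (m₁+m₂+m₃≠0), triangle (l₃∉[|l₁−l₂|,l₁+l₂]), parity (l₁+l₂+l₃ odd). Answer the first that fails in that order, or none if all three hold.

m₁+m₂+m₃ = -7 + 0 + 3 = -4  ✗
triangle: |7−1|=6 ≤ l₃=6 ≤ 7+1=8
parity: l₁+l₂+l₃ = 14 is even

m_sum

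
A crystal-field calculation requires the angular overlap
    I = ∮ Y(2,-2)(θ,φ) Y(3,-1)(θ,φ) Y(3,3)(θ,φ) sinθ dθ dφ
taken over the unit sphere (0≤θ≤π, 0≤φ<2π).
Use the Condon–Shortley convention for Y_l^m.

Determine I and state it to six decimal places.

0.132981

m-sum 0 ✓  L=8 even ✓  1≤3≤5 ✓
Π(2lᵢ+1) = 5×7×7 = 245
triangle coeff Δ(2,3,3) = 1/3780
Σ_t [0,2]: t=0:+1/24 t=1:−1/4 t=2:+1/24 = -1/6
(3j)²=4/105 [(2 3 3; 0 0 0)], sign=+1
Σ_t [2,2]: t=2:+1/96 = 1/96
(3j)²=1/42 [(2 3 3; -2 -1 3)], sign=+1
⇒ 4πI² = 2/9
I = (+1)√(2/9/(4π)) = 0.13298076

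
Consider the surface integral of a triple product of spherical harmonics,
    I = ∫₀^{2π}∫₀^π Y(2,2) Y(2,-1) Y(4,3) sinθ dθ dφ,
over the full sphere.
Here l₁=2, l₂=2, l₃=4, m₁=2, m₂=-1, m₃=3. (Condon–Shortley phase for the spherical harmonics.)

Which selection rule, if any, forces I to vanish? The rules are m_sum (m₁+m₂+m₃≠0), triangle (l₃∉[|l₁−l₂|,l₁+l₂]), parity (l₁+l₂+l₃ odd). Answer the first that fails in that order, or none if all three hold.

m_sum

azimuthal sum: 2 − 1 + 3 = 4  ✗
0 ≤ 4 ≤ 4 (triangle on l)
L = 2 + 2 + 4 = 8 (even)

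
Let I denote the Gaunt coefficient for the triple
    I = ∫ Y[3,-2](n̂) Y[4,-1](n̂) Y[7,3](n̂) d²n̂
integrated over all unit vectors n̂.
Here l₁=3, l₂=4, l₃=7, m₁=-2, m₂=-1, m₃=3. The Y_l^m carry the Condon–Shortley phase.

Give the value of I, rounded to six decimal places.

m-sum 0 ✓  L=14 even ✓  1≤7≤7 ✓
Π(2lᵢ+1) = 7×9×15 = 945
triangle coeff Δ(3,4,7) = 1/45045
Σ_t [0,0]: t=0:+1/20736 = 1/20736
(3j)²=35/1287 [(3 4 7; 0 0 0)], sign=-1
Σ_t [0,0]: t=0:+1/86400 = 1/86400
(3j)²=16/715 [(3 4 7; -2 -1 3)], sign=+1
⇒ 4πI² = 11760/20449
I = (-1)√(11760/20449/(4π)) = -0.21392557

-0.213926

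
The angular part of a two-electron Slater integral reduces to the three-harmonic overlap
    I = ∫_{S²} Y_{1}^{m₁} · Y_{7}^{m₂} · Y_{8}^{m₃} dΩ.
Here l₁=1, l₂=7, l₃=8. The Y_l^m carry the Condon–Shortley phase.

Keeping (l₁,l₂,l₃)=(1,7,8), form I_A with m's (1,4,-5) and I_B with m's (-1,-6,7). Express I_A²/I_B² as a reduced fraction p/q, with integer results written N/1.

l's match ⇒ only the (l;m) 3-j factors differ between A and B.
A: triangle coeff Δ(1,7,8) = 1/2040; Σ_t [0,0]: t=0:+1/479001600 = 1/479001600; (3j)²=13/340 [(1 7 8; 1 4 -5)], sign=-1
B: triangle coeff Δ(1,7,8) = 1/2040; Σ_t [0,0]: t=0:+1/12454041600 = 1/12454041600; (3j)²=7/136 [(1 7 8; -1 -6 7)], sign=-1
I_A²/I_B² = (13/340)/(7/136) = 26/35

26/35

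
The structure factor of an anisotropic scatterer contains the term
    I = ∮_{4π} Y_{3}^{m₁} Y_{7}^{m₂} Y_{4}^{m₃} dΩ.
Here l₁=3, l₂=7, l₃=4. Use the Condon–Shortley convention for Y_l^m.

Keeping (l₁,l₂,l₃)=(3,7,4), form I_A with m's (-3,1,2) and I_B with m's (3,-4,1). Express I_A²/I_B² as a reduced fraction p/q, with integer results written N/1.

2/33

l's match ⇒ only the (l;m) 3-j factors differ between A and B.
A: triangle coeff Δ(3,7,4) = 1/45045; Σ_t [6,6]: t=6:+1/1036800 = 1/1036800; (3j)²=4/6435 [(3 7 4; -3 1 2)], sign=+1
B: triangle coeff Δ(3,7,4) = 1/45045; Σ_t [0,0]: t=0:+1/518400 = 1/518400; (3j)²=2/195 [(3 7 4; 3 -4 1)], sign=-1
I_A²/I_B² = (4/6435)/(2/195) = 2/33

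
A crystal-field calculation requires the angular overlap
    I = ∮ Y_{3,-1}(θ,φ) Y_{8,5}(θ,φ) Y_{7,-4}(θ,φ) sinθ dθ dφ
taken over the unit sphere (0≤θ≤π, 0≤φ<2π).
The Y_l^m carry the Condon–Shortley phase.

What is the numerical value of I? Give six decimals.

-0.120760

Checks pass: Σm=0; 18 even; l₃=7∈[5,11].
(2·3+1)(2·8+1)(2·7+1) = 1785
Δ: 4! 2! 12! / 19! → 1/5290740
sum: t=1:−1/7257600 t=2:+1/2073600 t=3:−1/7257600 = 1/4838400
3j²(3 8 7; 0 0 0) = Δ·Π!·Σ² = 252/20995  (sign -1)
sum: t=2:+1/319334400 t=3:−1/43545600 t=4:+1/104509440 = -59/5748019200
3j²(3 8 7; -1 5 -4) = Δ·Π!·Σ² = 3481/406980  (sign +1)
combine: 4πI² = 1785·252/20995·3481/406980 = 73101/398905
take √, sign -1: I = -0.12075969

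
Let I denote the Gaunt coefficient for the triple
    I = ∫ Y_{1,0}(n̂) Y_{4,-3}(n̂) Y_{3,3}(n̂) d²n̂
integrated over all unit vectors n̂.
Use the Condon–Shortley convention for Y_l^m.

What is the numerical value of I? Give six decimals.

-0.162868

Checks pass: Σm=0; 8 even; l₃=3∈[3,5].
(2·1+1)(2·4+1)(2·3+1) = 189
Δ: 2! 0! 6! / 9! → 1/252
sum: t=1:−1/36 = -1/36
3j²(1 4 3; 0 0 0) = Δ·Π!·Σ² = 4/63  (sign +1)
sum: t=1:−1/720 = -1/720
3j²(1 4 3; 0 -3 3) = Δ·Π!·Σ² = 1/36  (sign -1)
combine: 4πI² = 189·4/63·1/36 = 1/3
take √, sign -1: I = -0.16286750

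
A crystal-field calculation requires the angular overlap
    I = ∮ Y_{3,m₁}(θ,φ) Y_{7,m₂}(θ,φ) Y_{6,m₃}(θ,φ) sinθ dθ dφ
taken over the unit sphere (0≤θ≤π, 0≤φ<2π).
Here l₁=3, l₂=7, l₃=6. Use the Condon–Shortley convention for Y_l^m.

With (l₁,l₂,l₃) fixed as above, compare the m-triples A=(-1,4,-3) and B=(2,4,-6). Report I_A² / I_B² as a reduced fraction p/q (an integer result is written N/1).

81/22

l's match ⇒ only the (l;m) 3-j factors differ between A and B.
A: triangle coeff Δ(3,7,6) = 1/2042040; Σ_t [2,4]: t=2:+1/2903040 t=3:−1/483840 t=4:+1/1451520 = -1/967680; (3j)²=81/6188 [(3 7 6; -1 4 -3)], sign=+1
B: triangle coeff Δ(3,7,6) = 1/2042040; Σ_t [1,1]: t=1:−1/43545600 = -1/43545600; (3j)²=11/3094 [(3 7 6; 2 4 -6)], sign=-1
I_A²/I_B² = (81/6188)/(11/3094) = 81/22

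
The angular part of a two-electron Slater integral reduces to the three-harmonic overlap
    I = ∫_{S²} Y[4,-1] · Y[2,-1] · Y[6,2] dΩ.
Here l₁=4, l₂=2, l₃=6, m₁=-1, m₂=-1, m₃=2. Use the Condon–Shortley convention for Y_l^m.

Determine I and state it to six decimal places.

0.238034

m-sum 0 ✓  L=12 even ✓  2≤6≤6 ✓
Π(2lᵢ+1) = 9×5×13 = 585
triangle coeff Δ(4,2,6) = 1/6435
Σ_t [0,0]: t=0:+1/2304 = 1/2304
(3j)²=5/143 [(4 2 6; 0 0 0)], sign=+1
Σ_t [0,0]: t=0:+1/4320 = 1/4320
(3j)²=224/6435 [(4 2 6; -1 -1 2)], sign=+1
⇒ 4πI² = 1120/1573
I = (+1)√(1120/1573/(4π)) = 0.23803440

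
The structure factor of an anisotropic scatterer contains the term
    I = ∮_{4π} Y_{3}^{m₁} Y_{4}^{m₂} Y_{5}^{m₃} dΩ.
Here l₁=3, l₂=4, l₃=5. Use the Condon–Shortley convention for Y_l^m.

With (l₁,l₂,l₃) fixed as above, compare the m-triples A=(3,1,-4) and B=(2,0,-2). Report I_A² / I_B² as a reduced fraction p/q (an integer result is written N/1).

Same 3,4,5: normalisation and zero-m 3j drop out of the ratio.
A: Δ: 2! 4! 6! / 13! → 1/180180; sum: t=0:+1/5760 = 1/5760; 3j²(3 4 5; 3 1 -4) = Δ·Π!·Σ² = 9/286  (sign -1)
B: Δ: 2! 4! 6! / 13! → 1/180180; sum: t=0:+1/576 t=1:−1/864 = 1/1728; 3j²(3 4 5; 2 0 -2) = Δ·Π!·Σ² = 5/1287  (sign -1)
I_A²/I_B² = (9/286)/(5/1287) = 81/10

81/10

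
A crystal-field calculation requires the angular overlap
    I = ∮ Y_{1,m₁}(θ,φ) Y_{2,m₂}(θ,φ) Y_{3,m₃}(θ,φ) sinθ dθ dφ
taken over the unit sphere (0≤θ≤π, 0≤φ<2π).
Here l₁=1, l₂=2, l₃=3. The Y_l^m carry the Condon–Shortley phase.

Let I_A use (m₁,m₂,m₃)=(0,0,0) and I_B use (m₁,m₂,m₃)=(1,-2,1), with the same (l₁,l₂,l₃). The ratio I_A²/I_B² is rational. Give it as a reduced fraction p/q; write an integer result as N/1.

Same 1,2,3: normalisation and zero-m 3j drop out of the ratio.
A: Δ: 0! 2! 4! / 7! → 1/105; sum: t=0:+1/4 = 1/4; 3j²(1 2 3; 0 0 0) = Δ·Π!·Σ² = 3/35  (sign -1)
B: Δ: 0! 2! 4! / 7! → 1/105; sum: t=0:+1/48 = 1/48; 3j²(1 2 3; 1 -2 1) = Δ·Π!·Σ² = 1/105  (sign +1)
I_A²/I_B² = (3/35)/(1/105) = 9/1

9/1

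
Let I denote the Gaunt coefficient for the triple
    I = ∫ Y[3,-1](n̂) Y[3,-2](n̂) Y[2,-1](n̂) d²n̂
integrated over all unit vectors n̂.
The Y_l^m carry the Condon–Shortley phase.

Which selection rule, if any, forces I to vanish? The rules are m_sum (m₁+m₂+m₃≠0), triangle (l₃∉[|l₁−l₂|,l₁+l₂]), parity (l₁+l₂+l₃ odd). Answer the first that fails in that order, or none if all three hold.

azimuthal sum: -1 − 2 − 1 = -4  ✗
0 ≤ 2 ≤ 6 (triangle on l)
L = 3 + 3 + 2 = 8 (even)

m_sum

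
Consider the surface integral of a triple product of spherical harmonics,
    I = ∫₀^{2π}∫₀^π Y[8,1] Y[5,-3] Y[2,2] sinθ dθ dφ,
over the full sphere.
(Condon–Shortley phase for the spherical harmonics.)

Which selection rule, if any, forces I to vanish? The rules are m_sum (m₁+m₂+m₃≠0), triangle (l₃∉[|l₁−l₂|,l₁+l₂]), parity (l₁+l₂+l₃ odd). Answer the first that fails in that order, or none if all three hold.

azimuthal sum: 1 − 3 + 2 = 0  ✓
3 ≤ 2 ≤ 13 (triangle on l)  ✗
L = 8 + 5 + 2 = 15 (odd)

triangle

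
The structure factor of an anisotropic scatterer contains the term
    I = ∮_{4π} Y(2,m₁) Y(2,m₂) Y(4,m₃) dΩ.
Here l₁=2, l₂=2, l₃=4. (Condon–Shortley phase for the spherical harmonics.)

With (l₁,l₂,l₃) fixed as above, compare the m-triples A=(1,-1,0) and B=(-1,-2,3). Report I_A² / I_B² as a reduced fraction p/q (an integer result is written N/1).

16/35

l's match ⇒ only the (l;m) 3-j factors differ between A and B.
A: triangle coeff Δ(2,2,4) = 1/630; Σ_t [0,0]: t=0:+1/36 = 1/36; (3j)²=8/315 [(2 2 4; 1 -1 0)], sign=+1
B: triangle coeff Δ(2,2,4) = 1/630; Σ_t [0,0]: t=0:+1/144 = 1/144; (3j)²=1/18 [(2 2 4; -1 -2 3)], sign=-1
I_A²/I_B² = (8/315)/(1/18) = 16/35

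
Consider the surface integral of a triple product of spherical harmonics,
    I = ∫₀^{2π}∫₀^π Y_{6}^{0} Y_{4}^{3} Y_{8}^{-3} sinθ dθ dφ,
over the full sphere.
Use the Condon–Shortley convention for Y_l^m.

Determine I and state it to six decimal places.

Rules hold: Σm=0, L=18 even, 2≤8≤10.
N = 13·9·17 = 1989
Δ = 2!·10!·6!/19! = 1/23279256
Racah Σ t=0..2: t=0:+1/1658880 t=1:−1/518400 t=2:+1/1658880 = -1/1382400
⇒ 3j(6 4 8; 0 0 0)² = 504/46189, sgn -1
Racah Σ t=1..2: t=1:−1/10368000 t=2:+1/4147200 = 1/6912000
⇒ 3j(6 4 8; 0 3 -3)² = 189/16796, sgn -1
4πI² = N·(3j₀)²·(3jₘ)² = 214326/877591
I = +1·√(0.244221/4π) = 0.13940759

0.139408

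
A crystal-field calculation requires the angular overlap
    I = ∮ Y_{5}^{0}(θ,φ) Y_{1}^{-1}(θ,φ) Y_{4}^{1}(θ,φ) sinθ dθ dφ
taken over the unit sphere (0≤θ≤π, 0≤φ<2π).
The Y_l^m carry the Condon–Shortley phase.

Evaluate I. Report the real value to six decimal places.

0.155288

m-sum 0 ✓  L=10 even ✓  4≤4≤6 ✓
Π(2lᵢ+1) = 11×3×9 = 297
triangle coeff Δ(5,1,4) = 1/495
Σ_t [1,1]: t=1:−1/576 = -1/576
(3j)²=5/99 [(5 1 4; 0 0 0)], sign=-1
Σ_t [0,0]: t=0:+1/1440 = 1/1440
(3j)²=2/99 [(5 1 4; 0 -1 1)], sign=-1
⇒ 4πI² = 10/33
I = (+1)√(10/33/(4π)) = 0.15528807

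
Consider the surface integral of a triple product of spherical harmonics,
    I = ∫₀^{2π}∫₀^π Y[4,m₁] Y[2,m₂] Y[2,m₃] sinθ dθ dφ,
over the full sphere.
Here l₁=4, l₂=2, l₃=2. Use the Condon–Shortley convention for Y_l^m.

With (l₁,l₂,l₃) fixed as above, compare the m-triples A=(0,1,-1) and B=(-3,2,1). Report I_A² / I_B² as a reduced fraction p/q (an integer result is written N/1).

16/35

l's match ⇒ only the (l;m) 3-j factors differ between A and B.
A: triangle coeff Δ(4,2,2) = 1/630; Σ_t [3,3]: t=3:−1/36 = -1/36; (3j)²=8/315 [(4 2 2; 0 1 -1)], sign=+1
B: triangle coeff Δ(4,2,2) = 1/630; Σ_t [4,4]: t=4:+1/144 = 1/144; (3j)²=1/18 [(4 2 2; -3 2 1)], sign=-1
I_A²/I_B² = (8/315)/(1/18) = 16/35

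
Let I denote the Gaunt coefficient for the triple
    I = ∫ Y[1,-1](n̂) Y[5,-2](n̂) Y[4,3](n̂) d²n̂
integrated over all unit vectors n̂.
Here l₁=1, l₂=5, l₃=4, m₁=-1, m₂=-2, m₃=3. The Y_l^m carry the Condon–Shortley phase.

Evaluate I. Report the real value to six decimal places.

0.085055

Checks pass: Σm=0; 10 even; l₃=4∈[4,6].
(2·1+1)(2·5+1)(2·4+1) = 297
Δ: 2! 0! 8! / 11! → 1/495
sum: t=1:−1/576 = -1/576
3j²(1 5 4; 0 0 0) = Δ·Π!·Σ² = 5/99  (sign -1)
sum: t=2:+1/10080 = 1/10080
3j²(1 5 4; -1 -2 3) = Δ·Π!·Σ² = 1/165  (sign -1)
combine: 4πI² = 297·5/99·1/165 = 1/11
take √, sign +1: I = 0.08505478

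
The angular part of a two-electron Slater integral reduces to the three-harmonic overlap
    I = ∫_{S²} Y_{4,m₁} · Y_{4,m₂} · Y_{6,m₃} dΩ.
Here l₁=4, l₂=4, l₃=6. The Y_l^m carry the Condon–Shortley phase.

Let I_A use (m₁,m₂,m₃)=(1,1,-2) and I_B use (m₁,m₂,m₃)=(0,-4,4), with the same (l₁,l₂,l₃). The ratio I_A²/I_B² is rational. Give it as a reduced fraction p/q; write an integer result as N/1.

7/12

Same 4,4,6: normalisation and zero-m 3j drop out of the ratio.
A: Δ: 2! 6! 6! / 15! → 1/1261260; sum: t=0:+1/8640 t=1:−1/2304 t=2:+1/8640 = -7/34560; 3j²(4 4 6; 1 1 -2) = Δ·Π!·Σ² = 7/429  (sign -1)
B: Δ: 2! 6! 6! / 15! → 1/1261260; sum: t=0:+1/69120 = 1/69120; 3j²(4 4 6; 0 -4 4) = Δ·Π!·Σ² = 4/143  (sign +1)
I_A²/I_B² = (7/429)/(4/143) = 7/12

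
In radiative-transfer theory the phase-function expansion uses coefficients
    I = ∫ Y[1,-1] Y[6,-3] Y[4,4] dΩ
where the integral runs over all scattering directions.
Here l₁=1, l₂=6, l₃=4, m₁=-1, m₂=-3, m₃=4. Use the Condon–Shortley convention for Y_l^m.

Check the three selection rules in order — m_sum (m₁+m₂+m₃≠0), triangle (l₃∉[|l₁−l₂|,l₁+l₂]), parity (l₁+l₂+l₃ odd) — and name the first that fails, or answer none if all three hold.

triangle

m₁+m₂+m₃ = -1 − 3 + 4 = 0  ✓
triangle: |1−6|=5 ≤ l₃=4 ≤ 1+6=7  ✗
parity: l₁+l₂+l₃ = 11 is odd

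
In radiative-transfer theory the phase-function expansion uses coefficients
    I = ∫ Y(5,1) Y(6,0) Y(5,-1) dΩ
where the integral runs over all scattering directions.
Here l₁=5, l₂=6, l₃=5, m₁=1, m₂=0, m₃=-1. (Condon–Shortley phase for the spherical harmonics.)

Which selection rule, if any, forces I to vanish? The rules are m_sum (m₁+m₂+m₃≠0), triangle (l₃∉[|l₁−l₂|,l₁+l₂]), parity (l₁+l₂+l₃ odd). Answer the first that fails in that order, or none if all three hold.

none

Σmᵢ = 0  ✓
l₃∈[|l₁−l₂|,l₁+l₂]=[1,11], have l₃=5  ✓
Σlᵢ = 16 ⇒ even  ✓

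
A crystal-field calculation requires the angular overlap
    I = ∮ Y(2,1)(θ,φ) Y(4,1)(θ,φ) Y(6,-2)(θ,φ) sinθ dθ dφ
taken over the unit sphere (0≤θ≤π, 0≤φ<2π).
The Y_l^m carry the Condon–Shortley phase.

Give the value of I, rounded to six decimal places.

Checks pass: Σm=0; 12 even; l₃=6∈[2,6].
(2·2+1)(2·4+1)(2·6+1) = 585
Δ: 0! 4! 8! / 13! → 1/6435
sum: t=0:+1/2304 = 1/2304
3j²(2 4 6; 0 0 0) = Δ·Π!·Σ² = 5/143  (sign +1)
sum: t=0:+1/4320 = 1/4320
3j²(2 4 6; 1 1 -2) = Δ·Π!·Σ² = 224/6435  (sign +1)
combine: 4πI² = 585·5/143·224/6435 = 1120/1573
take √, sign +1: I = 0.23803440

0.238034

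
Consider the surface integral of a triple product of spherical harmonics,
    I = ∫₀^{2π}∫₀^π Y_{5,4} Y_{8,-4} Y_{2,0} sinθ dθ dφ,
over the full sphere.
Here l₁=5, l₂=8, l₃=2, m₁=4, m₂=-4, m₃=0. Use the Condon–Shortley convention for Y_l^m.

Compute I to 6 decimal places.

triangle: need 3≤l₃≤13, have 2; I=0

0.000000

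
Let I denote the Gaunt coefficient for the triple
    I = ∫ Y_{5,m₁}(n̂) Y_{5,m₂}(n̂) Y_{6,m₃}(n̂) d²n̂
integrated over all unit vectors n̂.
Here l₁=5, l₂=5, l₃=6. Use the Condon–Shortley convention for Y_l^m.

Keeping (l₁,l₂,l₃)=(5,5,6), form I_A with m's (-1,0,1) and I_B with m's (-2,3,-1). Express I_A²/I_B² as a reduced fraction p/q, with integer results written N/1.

20/1

l's match ⇒ only the (l;m) 3-j factors differ between A and B.
A: triangle coeff Δ(5,5,6) = 1/28588560; Σ_t [0,4]: t=0:+1/2073600 t=1:−1/34560 t=2:+1/6912 t=3:−1/10368 t=4:+1/138240 = 7/259200; (3j)²=28/7293 [(5 5 6; -1 0 1)], sign=-1
B: triangle coeff Δ(5,5,6) = 1/28588560; Σ_t [2,4]: t=2:+1/345600 t=3:−1/34560 t=4:+1/41472 = -1/518400; (3j)²=7/36465 [(5 5 6; -2 3 -1)], sign=+1
I_A²/I_B² = (28/7293)/(7/36465) = 20/1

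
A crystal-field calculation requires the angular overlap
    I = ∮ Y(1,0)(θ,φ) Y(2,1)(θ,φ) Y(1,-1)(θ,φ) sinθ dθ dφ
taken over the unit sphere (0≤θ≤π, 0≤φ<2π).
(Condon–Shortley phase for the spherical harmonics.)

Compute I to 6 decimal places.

Checks pass: Σm=0; 4 even; l₃=1∈[1,3].
(2·1+1)(2·2+1)(2·1+1) = 45
Δ: 2! 0! 2! / 5! → 1/30
sum: t=1:−1/1 = -1/1
3j²(1 2 1; 0 0 0) = Δ·Π!·Σ² = 2/15  (sign +1)
sum: t=1:−1/2 = -1/2
3j²(1 2 1; 0 1 -1) = Δ·Π!·Σ² = 1/10  (sign -1)
combine: 4πI² = 45·2/15·1/10 = 3/5
take √, sign -1: I = -0.21850969

-0.218510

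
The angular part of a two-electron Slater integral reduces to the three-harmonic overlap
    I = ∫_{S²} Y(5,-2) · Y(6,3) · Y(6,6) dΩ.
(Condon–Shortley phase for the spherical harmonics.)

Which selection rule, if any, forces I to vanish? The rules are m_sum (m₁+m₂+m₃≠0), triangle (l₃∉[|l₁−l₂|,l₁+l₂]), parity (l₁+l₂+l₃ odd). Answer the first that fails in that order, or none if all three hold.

m_sum

azimuthal sum: -2 + 3 + 6 = 7  ✗
1 ≤ 6 ≤ 11 (triangle on l)
L = 5 + 6 + 6 = 17 (odd)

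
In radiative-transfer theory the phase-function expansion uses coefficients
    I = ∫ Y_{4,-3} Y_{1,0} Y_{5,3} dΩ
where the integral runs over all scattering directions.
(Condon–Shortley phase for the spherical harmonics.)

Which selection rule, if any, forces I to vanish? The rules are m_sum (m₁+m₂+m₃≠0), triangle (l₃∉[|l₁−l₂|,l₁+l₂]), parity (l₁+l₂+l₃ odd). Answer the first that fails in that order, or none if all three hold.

none

azimuthal sum: -3 + 0 + 3 = 0  ✓
3 ≤ 5 ≤ 5 (triangle on l)  ✓
L = 4 + 1 + 5 = 10 (even)  ✓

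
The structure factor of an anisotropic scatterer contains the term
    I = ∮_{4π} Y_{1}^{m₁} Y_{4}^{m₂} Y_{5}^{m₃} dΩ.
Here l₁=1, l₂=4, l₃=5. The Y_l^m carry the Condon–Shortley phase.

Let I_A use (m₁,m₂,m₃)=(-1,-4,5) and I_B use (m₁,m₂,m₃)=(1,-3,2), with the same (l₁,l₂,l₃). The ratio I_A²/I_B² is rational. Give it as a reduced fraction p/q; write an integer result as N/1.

15/1

l's match ⇒ only the (l;m) 3-j factors differ between A and B.
A: triangle coeff Δ(1,4,5) = 1/495; Σ_t [0,0]: t=0:+1/80640 = 1/80640; (3j)²=1/11 [(1 4 5; -1 -4 5)], sign=+1
B: triangle coeff Δ(1,4,5) = 1/495; Σ_t [0,0]: t=0:+1/10080 = 1/10080; (3j)²=1/165 [(1 4 5; 1 -3 2)], sign=-1
I_A²/I_B² = (1/11)/(1/165) = 15/1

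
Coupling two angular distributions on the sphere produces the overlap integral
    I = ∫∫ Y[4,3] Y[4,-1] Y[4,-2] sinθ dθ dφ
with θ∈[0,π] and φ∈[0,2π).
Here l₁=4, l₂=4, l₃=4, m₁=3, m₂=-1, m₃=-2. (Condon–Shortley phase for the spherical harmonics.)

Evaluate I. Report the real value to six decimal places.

m-sum 0 ✓  L=12 even ✓  0≤4≤8 ✓
Π(2lᵢ+1) = 9×9×9 = 729
triangle coeff Δ(4,4,4) = 1/450450
Σ_t [0,4]: t=0:+1/13824 t=1:−1/216 t=2:+1/64 t=3:−1/216 t=4:+1/13824 = 5/768
(3j)²=18/1001 [(4 4 4; 0 0 0)], sign=+1
Σ_t [0,1]: t=0:+1/864 t=1:−1/576 = -1/1728
(3j)²=5/1287 [(4 4 4; 3 -1 -2)], sign=-1
⇒ 4πI² = 7290/143143
I = (-1)√(7290/143143/(4π)) = -0.06366105

-0.063661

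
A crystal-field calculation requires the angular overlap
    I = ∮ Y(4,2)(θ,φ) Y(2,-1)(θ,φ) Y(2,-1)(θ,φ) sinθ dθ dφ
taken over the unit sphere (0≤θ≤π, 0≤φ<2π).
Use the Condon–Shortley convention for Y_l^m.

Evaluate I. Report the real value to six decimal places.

Checks pass: Σm=0; 8 even; l₃=2∈[2,6].
(2·4+1)(2·2+1)(2·2+1) = 225
Δ: 4! 4! 0! / 9! → 1/630
sum: t=2:+1/16 = 1/16
3j²(4 2 2; 0 0 0) = Δ·Π!·Σ² = 2/35  (sign +1)
sum: t=1:−1/36 = -1/36
3j²(4 2 2; 2 -1 -1) = Δ·Π!·Σ² = 4/63  (sign +1)
combine: 4πI² = 225·2/35·4/63 = 40/49
take √, sign +1: I = 0.25487487

0.254875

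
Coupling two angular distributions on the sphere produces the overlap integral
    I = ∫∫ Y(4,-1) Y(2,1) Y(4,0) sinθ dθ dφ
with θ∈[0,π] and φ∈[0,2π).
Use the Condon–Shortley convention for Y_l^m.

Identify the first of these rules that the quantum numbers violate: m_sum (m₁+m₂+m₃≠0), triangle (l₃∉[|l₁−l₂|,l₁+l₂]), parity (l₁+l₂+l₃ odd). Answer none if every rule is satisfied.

none

azimuthal sum: -1 + 1 + 0 = 0  ✓
2 ≤ 4 ≤ 6 (triangle on l)  ✓
L = 4 + 2 + 4 = 10 (even)  ✓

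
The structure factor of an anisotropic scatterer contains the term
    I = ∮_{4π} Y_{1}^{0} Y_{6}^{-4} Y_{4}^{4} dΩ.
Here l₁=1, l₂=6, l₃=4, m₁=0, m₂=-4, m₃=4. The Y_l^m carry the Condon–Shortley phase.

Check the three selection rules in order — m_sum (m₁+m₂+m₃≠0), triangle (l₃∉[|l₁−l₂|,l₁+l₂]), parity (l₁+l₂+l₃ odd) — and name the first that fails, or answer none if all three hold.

triangle

m₁+m₂+m₃ = 0 − 4 + 4 = 0  ✓
triangle: |1−6|=5 ≤ l₃=4 ≤ 1+6=7  ✗
parity: l₁+l₂+l₃ = 11 is odd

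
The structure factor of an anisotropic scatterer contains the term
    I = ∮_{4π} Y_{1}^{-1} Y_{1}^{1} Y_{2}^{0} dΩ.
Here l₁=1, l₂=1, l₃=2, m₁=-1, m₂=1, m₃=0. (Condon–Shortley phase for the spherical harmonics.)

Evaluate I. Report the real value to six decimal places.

0.126157

Checks pass: Σm=0; 4 even; l₃=2∈[0,2].
(2·1+1)(2·1+1)(2·2+1) = 45
Δ: 0! 2! 2! / 5! → 1/30
sum: t=0:+1/1 = 1/1
3j²(1 1 2; 0 0 0) = Δ·Π!·Σ² = 2/15  (sign +1)
sum: t=0:+1/4 = 1/4
3j²(1 1 2; -1 1 0) = Δ·Π!·Σ² = 1/30  (sign +1)
combine: 4πI² = 45·2/15·1/30 = 1/5
take √, sign +1: I = 0.12615663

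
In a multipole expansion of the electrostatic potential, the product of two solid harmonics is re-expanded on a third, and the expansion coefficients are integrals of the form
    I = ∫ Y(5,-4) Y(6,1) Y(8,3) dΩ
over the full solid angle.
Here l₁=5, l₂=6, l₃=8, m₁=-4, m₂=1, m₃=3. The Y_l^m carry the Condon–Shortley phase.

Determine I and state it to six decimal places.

0.000000

l₁+l₂+l₃=19 is odd: 3j(l;000)=0 ⇒ I=0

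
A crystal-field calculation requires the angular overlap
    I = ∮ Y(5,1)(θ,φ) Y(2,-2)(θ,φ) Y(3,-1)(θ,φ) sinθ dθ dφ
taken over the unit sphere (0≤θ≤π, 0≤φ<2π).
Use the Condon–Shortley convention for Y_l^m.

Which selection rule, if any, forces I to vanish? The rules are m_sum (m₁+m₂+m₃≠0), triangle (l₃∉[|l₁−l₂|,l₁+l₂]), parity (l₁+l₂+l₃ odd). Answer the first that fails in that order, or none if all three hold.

m_sum

m₁+m₂+m₃ = 1 − 2 − 1 = -2  ✗
triangle: |5−2|=3 ≤ l₃=3 ≤ 5+2=7
parity: l₁+l₂+l₃ = 10 is even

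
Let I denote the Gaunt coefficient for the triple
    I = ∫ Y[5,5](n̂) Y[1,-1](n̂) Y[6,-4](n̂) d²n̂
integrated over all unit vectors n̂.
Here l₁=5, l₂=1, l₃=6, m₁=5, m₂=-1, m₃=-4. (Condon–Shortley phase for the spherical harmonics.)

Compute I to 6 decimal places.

0.040859

Rules hold: Σm=0, L=12 even, 4≤6≤6.
N = 11·3·13 = 429
Δ = 0!·10!·2!/13! = 1/858
Racah Σ t=0..0: t=0:+1/14400 = 1/14400
⇒ 3j(5 1 6; 0 0 0)² = 6/143, sgn +1
Racah Σ t=0..0: t=0:+1/7257600 = 1/7257600
⇒ 3j(5 1 6; 5 -1 -4)² = 1/858, sgn +1
4πI² = N·(3j₀)²·(3jₘ)² = 3/143
I = +1·√(0.020979/4π) = 0.04085899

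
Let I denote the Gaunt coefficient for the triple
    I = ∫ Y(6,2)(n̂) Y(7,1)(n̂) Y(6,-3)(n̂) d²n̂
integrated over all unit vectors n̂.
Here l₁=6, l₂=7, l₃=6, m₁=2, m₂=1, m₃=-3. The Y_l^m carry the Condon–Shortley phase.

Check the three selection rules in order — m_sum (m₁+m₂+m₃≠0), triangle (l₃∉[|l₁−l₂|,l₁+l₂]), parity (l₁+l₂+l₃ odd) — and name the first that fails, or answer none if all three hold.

parity

azimuthal sum: 2 + 1 − 3 = 0  ✓
1 ≤ 6 ≤ 13 (triangle on l)  ✓
L = 6 + 7 + 6 = 19 (odd)  ✗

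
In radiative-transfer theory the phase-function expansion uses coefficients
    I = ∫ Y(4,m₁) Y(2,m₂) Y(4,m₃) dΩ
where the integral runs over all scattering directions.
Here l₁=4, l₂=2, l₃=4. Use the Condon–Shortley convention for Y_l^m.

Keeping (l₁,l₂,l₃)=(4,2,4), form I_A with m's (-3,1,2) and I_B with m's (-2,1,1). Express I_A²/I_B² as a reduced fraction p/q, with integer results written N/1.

Shared (l₁,l₂,l₃)=(4,2,4): N and (l;000)² cancel in I_A²/I_B².
A: Δ = 2!·6!·2!/11! = 1/13860; Racah Σ t=1..2: t=1:−1/1440 t=2:+1/240 = 1/288; ⇒ 3j(4 2 4; -3 1 2)² = 5/132, sgn +1
B: Δ = 2!·6!·2!/11! = 1/13860; Racah Σ t=1..2: t=1:−1/240 t=2:+1/96 = 1/160; ⇒ 3j(4 2 4; -2 1 1)² = 27/1540, sgn -1
I_A²/I_B² = (5/132)/(27/1540) = 175/81

175/81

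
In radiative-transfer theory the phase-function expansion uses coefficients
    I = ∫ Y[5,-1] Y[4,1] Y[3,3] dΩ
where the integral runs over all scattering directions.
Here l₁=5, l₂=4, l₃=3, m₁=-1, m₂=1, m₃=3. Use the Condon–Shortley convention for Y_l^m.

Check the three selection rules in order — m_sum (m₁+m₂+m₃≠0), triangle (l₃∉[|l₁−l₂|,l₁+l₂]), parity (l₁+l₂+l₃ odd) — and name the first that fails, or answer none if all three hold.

m_sum

m₁+m₂+m₃ = -1 + 1 + 3 = 3  ✗
triangle: |5−4|=1 ≤ l₃=3 ≤ 5+4=9
parity: l₁+l₂+l₃ = 12 is even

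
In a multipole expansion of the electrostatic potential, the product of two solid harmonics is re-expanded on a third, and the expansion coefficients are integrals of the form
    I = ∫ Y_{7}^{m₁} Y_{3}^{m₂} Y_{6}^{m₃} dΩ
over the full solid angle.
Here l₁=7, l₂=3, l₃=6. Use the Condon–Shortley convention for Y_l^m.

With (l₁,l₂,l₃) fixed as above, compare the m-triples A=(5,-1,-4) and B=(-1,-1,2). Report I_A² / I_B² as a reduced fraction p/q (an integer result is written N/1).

Same 7,3,6: normalisation and zero-m 3j drop out of the ratio.
A: Δ: 4! 10! 2! / 17! → 1/2042040; sum: t=0:+1/3870720 t=1:−1/2177280 t=2:+1/29030400 = -29/174182400; 3j²(7 3 6; 5 -1 -4) = Δ·Π!·Σ² = 841/185640  (sign -1)
B: Δ: 4! 10! 2! / 17! → 1/2042040; sum: t=0:+1/3870720 t=1:−1/181440 t=2:+1/138240 = 23/11612160; 3j²(7 3 6; -1 -1 2) = Δ·Π!·Σ² = 529/204204  (sign +1)
I_A²/I_B² = (841/185640)/(529/204204) = 9251/5290

9251/5290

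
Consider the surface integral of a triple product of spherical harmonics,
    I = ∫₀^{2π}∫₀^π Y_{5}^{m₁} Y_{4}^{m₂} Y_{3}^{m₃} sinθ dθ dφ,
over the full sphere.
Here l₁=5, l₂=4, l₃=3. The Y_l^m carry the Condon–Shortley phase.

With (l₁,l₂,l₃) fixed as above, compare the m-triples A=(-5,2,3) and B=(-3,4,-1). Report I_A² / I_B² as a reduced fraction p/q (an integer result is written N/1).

Same 5,4,3: normalisation and zero-m 3j drop out of the ratio.
A: Δ: 6! 4! 2! / 13! → 1/180180; sum: t=6:+1/34560 = 1/34560; 3j²(5 4 3; -5 2 3) = Δ·Π!·Σ² = 5/286  (sign +1)
B: Δ: 6! 4! 2! / 13! → 1/180180; sum: t=6:+1/5760 = 1/5760; 3j²(5 4 3; -3 4 -1) = Δ·Π!·Σ² = 56/2145  (sign +1)
I_A²/I_B² = (5/286)/(56/2145) = 75/112

75/112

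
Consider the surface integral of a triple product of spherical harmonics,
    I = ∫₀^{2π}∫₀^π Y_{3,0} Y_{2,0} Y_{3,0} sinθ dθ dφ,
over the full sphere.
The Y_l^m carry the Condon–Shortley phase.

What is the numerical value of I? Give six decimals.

Rules hold: Σm=0, L=8 even, 1≤3≤5.
N = 7·5·7 = 245
Δ = 2!·4!·2!/9! = 1/3780
Racah Σ t=0..2: t=0:+1/24 t=1:−1/4 t=2:+1/24 = -1/6
⇒ 3j(3 2 3; 0 0 0)² = 4/105, sgn +1
(m-triple is (0,0,0) — same symbol as above.)
4πI² = N·(3j₀)²·(3jₘ)² = 16/45
I = +1·√(0.355556/4π) = 0.16820883

0.168209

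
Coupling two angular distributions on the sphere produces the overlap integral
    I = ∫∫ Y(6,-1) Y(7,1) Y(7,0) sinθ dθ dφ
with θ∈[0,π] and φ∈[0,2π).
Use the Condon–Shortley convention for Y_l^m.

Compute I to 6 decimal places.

Checks pass: Σm=0; 20 even; l₃=7∈[1,13].
(2·6+1)(2·7+1)(2·7+1) = 2925
Δ: 6! 6! 8! / 21! → 1/2444321880
sum: t=0:+1/2612736000 t=1:−1/20736000 t=2:+1/1658880 t=3:−1/746496 t=4:+1/1658880 t=5:−1/20736000 t=6:+1/2612736000 = -1/4354560
3j²(6 7 7; 0 0 0) = Δ·Π!·Σ² = 1000/138567  (sign +1)
sum: t=1:−1/435456000 t=2:+1/8294400 t=3:−1/1244160 t=4:+1/995328 t=5:−1/4147200 t=6:+1/124416000 = 1/11612160
3j²(6 7 7; -1 1 0) = Δ·Π!·Σ² = 125/92378  (sign -1)
combine: 4πI² = 2925·1000/138567·125/92378 = 4687500/164109517
take √, sign -1: I = -0.04767589

-0.047676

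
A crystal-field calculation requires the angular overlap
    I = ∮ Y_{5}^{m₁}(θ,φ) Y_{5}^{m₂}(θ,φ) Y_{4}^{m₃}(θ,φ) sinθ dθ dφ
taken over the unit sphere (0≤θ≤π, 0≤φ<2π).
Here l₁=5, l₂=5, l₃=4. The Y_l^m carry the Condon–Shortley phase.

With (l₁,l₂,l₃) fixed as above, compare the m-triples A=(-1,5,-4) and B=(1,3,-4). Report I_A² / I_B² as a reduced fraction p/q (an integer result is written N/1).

1/5

Same 5,5,4: normalisation and zero-m 3j drop out of the ratio.
A: Δ: 6! 4! 4! / 15! → 1/3153150; sum: t=6:+1/414720 = 1/414720; 3j²(5 5 4; -1 5 -4) = Δ·Π!·Σ² = 2/429  (sign +1)
B: Δ: 6! 4! 4! / 15! → 1/3153150; sum: t=4:+1/27648 = 1/27648; 3j²(5 5 4; 1 3 -4) = Δ·Π!·Σ² = 10/429  (sign +1)
I_A²/I_B² = (2/429)/(10/429) = 1/5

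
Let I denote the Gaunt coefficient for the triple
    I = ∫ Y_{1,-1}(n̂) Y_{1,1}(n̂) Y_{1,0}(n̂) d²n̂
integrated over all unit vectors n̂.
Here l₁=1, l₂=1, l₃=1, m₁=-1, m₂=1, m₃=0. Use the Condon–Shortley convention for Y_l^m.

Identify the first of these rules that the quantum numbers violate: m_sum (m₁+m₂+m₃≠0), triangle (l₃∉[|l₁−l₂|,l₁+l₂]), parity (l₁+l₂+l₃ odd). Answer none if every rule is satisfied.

parity

m₁+m₂+m₃ = -1 + 1 + 0 = 0  ✓
triangle: |1−1|=0 ≤ l₃=1 ≤ 1+1=2  ✓
parity: l₁+l₂+l₃ = 3 is odd  ✗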